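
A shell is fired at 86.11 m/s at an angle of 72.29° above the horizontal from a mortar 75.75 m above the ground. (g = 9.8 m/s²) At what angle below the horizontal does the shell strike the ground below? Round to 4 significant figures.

73.88°

v_x = 86.11 cos 72.29° = 26.195 m/s.
At impact |v_y| = √(v_y0² + 2 g h) = √(82.029² + 2×9.8×75.75) = 90.628 m/s.
Angle below horizontal = arctan(|v_y| / v_x) = arctan(90.628 / 26.195) = 73.88°.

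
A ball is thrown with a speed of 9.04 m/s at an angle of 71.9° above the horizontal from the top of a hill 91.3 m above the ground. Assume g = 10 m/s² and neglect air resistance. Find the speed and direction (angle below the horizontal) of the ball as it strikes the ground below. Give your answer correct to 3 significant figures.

43.7 m/s at 86.3° below the horizontal

v_x = 9.04 cos 71.9° = 2.809 m/s (constant).
|v_y| at impact = √((8.593)² + 2×10×91.3) = 43.59 m/s.
Speed = √(2.809² + 43.59²) = 43.7 m/s; angle = arctan(43.59/2.809) = 86.3° below horizontal.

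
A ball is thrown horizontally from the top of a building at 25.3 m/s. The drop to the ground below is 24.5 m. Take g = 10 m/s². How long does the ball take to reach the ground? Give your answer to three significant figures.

2.21 s

The horizontal speed doesn't affect the fall. With v_y0 = 0, h = ½ g t².
t = √(2 × 24.5 / 10) = √4.900 = 2.21 s.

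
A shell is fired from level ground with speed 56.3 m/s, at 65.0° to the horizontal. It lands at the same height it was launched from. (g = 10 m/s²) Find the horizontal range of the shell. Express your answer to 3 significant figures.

243 m

Components: v_x = 56.3 cos 65.0° = 23.79 m/s, v_y = 56.3 sin 65.0° = 51.03 m/s.
Time of flight (same landing height): t = 2 v_y / g = 2 × 51.03 / 10 = 10.21 s.
Range: R = v_x · t = 23.79 × 10.21 = 243 m.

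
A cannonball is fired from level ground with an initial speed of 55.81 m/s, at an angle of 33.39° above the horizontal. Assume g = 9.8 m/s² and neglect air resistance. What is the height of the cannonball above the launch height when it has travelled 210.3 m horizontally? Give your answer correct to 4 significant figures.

38.81 m

v_x = 55.81 cos 33.39° = 46.598 m/s, v_y0 = 55.81 sin 33.39° = 30.714 m/s.
Time to reach x = 210.3 m: t = x / v_x = 210.3 / 46.598 = 4.5131 s.
y = v_y0 t − ½ g t² = 30.714×4.5131 − 4.900×4.5131² = 38.81 m.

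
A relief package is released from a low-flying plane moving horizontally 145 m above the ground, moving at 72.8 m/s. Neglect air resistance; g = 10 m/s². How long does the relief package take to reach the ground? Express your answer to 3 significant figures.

The horizontal speed doesn't affect the fall. With v_y0 = 0, h = ½ g t².
t = √(2 × 145 / 10) = √29.00 = 5.39 s.

5.39 s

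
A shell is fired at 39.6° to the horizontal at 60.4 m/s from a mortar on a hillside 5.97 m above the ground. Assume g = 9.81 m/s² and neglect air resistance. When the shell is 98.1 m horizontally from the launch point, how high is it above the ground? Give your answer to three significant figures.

65.3 m

v_x = 60.4 cos 39.6° = 46.54 m/s, v_y0 = 60.4 sin 39.6° = 38.50 m/s.
Time to reach x = 98.1 m: t = x / v_x = 98.1 / 46.54 = 2.108 s.
y = 5.97 + v_y0 t − ½ g t² = 5.97 + 38.50×2.108 − 4.905×2.108² = 65.3 m.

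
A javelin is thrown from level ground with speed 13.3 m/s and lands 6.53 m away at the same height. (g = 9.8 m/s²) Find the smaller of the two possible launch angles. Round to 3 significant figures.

10.6°

Level-ground range: R = v₀² sin(2θ)/g ⇒ sin 2θ = R g / v₀² = 6.53×9.8/13.3² = 0.3618.
2θ = arcsin(0.3618) = 21.21° or 180° − 21.21° = 158.79°.
So θ = 10.6° or θ = 79.4°.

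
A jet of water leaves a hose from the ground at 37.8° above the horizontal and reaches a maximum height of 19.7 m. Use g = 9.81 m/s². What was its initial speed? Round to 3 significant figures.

32.1 m/s

At maximum height v_y = 0, so (v₀ sin θ)² = 2 g H.
v₀ sin 37.8° = √(2 × 9.81 × 19.7) = 19.66 m/s.
v₀ = 19.66 / sin 37.8° = 19.66 / 0.6129 = 32.1 m/s.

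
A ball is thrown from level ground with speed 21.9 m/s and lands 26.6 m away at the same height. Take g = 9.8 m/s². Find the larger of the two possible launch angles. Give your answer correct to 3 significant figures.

73.5°

Level-ground range: R = v₀² sin(2θ)/g ⇒ sin 2θ = R g / v₀² = 26.6×9.8/21.9² = 0.5435.
2θ = arcsin(0.5435) = 32.92° or 180° − 32.92° = 147.08°.
So θ = 16.5° or θ = 73.5°.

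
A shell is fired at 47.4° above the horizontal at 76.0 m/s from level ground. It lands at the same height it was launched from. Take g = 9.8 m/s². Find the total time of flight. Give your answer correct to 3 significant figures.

Vertical component: v_y = 76.0 sin 47.4° = 55.94 m/s.
For a projectile landing at launch height, time of flight is t = 2 v_y / g = 2 × 55.94 / 9.8 = 11.4 s.

11.4 s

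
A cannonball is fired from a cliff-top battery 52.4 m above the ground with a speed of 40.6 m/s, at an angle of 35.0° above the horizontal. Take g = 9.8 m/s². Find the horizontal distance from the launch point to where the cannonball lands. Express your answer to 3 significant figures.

213 m

Components: v_x = 40.6 cos 35.0° = 33.26 m/s, v_y = 40.6 sin 35.0° = 23.29 m/s.
Vertical: 0 = 52.4 + 23.29 t − ½(9.8) t² ⇒ 4.900 t² − 23.29 t − 52.4 = 0.
t = [23.29 + √(542.4 + 1027)] / 9.800 = 6.419 s.
Horizontal: R = v_x · t = 33.26 × 6.419 = 213 m.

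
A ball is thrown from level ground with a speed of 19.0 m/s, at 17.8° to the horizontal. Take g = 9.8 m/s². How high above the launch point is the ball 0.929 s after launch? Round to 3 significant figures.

v_y0 = 19.0 sin 17.8° = 5.808 m/s.
y(t) = v_y0 t − ½ g t² = 5.808×0.929 − 4.900×0.929² = 1.17 m.

1.17 m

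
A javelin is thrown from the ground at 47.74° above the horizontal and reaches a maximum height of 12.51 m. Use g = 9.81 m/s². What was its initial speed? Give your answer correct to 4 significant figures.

At maximum height v_y = 0, so (v₀ sin θ)² = 2 g H.
v₀ sin 47.74° = √(2 × 9.81 × 12.51) = 15.667 m/s.
v₀ = 15.667 / sin 47.74° = 15.667 / 0.7401 = 21.17 m/s.

21.17 m/s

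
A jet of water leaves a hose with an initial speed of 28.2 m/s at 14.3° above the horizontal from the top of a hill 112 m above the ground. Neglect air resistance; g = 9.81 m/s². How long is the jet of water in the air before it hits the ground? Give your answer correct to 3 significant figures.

Vertical component: v_y = 28.2 sin 14.3° = 6.965 m/s.
Taking up as positive with launch at y = 112 m, landing at y = 0: 0 = 112 + 6.965 t − ½(9.81) t².
Solving 4.905 t² − 6.965 t − 112 = 0 gives t = [6.965 + √(6.965² + 4·4.905·112)] / 9.810 = 5.54 s.

5.54 s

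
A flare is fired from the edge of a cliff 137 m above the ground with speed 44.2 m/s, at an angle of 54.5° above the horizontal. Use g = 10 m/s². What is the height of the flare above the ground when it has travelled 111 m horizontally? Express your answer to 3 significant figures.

v_x = 44.2 cos 54.5° = 25.67 m/s, v_y0 = 44.2 sin 54.5° = 35.98 m/s.
Time to reach x = 111 m: t = x / v_x = 111 / 25.67 = 4.324 s.
y = 137 + v_y0 t − ½ g t² = 137 + 35.98×4.324 − 5.000×4.324² = 199 m.

199 m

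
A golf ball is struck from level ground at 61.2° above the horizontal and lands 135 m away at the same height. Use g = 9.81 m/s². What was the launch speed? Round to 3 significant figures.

On level ground, R = v₀² sin(2θ) / g, so v₀ = √(R g / sin 2θ).
sin(2 × 61.2°) = 0.8443.
v₀ = √(135 × 9.81 / 0.8443) = √1569 = 39.6 m/s.

39.6 m/s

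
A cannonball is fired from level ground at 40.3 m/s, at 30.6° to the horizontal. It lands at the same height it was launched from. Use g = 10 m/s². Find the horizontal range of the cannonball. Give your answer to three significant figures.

For level ground, R = v₀² sin(2θ) / g.
sin(2 × 30.6°) = sin 61.20° = 0.8763.
R = (40.3)² × 0.8763 / 10 = 142 m.

142 m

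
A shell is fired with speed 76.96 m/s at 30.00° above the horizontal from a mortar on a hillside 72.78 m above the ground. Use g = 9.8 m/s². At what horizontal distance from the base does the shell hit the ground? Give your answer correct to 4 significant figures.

Components: v_x = 76.96 cos 30.00° = 66.649 m/s, v_y = 76.96 sin 30.00° = 38.480 m/s.
Vertical: 0 = 72.78 + 38.480 t − ½(9.8) t² ⇒ 4.900 t² − 38.480 t − 72.78 = 0.
t = [38.480 + √(1480.7 + 1426.5)] / 9.800 = 9.4284 s.
Horizontal: R = v_x · t = 66.649 × 9.4284 = 628.4 m.

628.4 m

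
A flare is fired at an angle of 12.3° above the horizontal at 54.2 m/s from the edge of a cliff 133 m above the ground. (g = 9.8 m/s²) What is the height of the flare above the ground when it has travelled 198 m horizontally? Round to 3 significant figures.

108 m

v_x = 54.2 cos 12.3° = 52.96 m/s, v_y0 = 54.2 sin 12.3° = 11.55 m/s.
Time to reach x = 198 m: t = x / v_x = 198 / 52.96 = 3.739 s.
y = 133 + v_y0 t − ½ g t² = 133 + 11.55×3.739 − 4.900×3.739² = 108 m.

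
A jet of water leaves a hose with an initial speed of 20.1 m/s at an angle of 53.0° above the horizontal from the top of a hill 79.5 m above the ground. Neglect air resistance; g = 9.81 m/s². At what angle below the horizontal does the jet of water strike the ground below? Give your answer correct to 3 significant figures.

74.2°

v_x = 20.1 cos 53.0° = 12.10 m/s.
At impact |v_y| = √(v_y0² + 2 g h) = √(16.05² + 2×9.81×79.5) = 42.63 m/s.
Angle below horizontal = arctan(|v_y| / v_x) = arctan(42.63 / 12.10) = 74.2°.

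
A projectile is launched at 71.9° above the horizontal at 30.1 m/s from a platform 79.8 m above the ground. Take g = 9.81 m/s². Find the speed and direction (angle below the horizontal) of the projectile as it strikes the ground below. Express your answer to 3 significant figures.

v_x = 30.1 cos 71.9° = 9.351 m/s (constant).
|v_y| at impact = √((28.61)² + 2×9.81×79.8) = 48.83 m/s.
Speed = √(9.351² + 48.83²) = 49.7 m/s; angle = arctan(48.83/9.351) = 79.2° below horizontal.

49.7 m/s at 79.2° below the horizontal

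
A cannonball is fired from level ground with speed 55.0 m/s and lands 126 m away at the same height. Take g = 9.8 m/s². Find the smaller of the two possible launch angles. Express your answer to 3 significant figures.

Level-ground range: R = v₀² sin(2θ)/g ⇒ sin 2θ = R g / v₀² = 126×9.8/55.0² = 0.4082.
2θ = arcsin(0.4082) = 24.09° or 180° − 24.09° = 155.91°.
So θ = 12.0° or θ = 78.0°.

12.0°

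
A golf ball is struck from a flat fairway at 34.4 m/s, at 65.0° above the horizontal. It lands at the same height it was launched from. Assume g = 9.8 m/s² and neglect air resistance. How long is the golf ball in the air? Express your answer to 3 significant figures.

6.36 s

Vertical component: v_y = 34.4 sin 65.0° = 31.18 m/s.
For a projectile landing at launch height, time of flight is t = 2 v_y / g = 2 × 31.18 / 9.8 = 6.36 s.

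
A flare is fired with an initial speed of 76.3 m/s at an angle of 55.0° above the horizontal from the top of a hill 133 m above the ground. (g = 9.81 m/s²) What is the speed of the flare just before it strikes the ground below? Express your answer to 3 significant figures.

91.8 m/s

v_x = 76.3 cos 55.0° = 43.76 m/s is unchanged throughout.
For the vertical component, v_y² = v_y0² + 2 g h = (62.50)² + 2×9.81×133 = 6516, so |v_y| = 80.72 m/s.
Impact speed = √(v_x² + v_y²) = √(1915 + 6516) = 91.8 m/s.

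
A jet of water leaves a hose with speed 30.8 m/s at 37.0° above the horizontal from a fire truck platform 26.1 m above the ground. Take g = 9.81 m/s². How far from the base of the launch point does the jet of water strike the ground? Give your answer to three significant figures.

120 m

Components: v_x = 30.8 cos 37.0° = 24.60 m/s, v_y = 30.8 sin 37.0° = 18.54 m/s.
Vertical: 0 = 26.1 + 18.54 t − ½(9.81) t² ⇒ 4.905 t² − 18.54 t − 26.1 = 0.
t = [18.54 + √(343.7 + 512.1)] / 9.810 = 4.872 s.
Horizontal: R = v_x · t = 24.60 × 4.872 = 120 m.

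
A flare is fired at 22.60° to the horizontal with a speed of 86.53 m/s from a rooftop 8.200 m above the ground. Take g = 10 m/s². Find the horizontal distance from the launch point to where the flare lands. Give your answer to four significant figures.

Components: v_x = 86.53 cos 22.60° = 79.885 m/s, v_y = 86.53 sin 22.60° = 33.253 m/s.
Vertical: 0 = 8.200 + 33.253 t − ½(10) t² ⇒ 5.000 t² − 33.253 t − 8.200 = 0.
t = [33.253 + √(1105.8 + 164.00)] / 10.00 = 6.8887 s.
Horizontal: R = v_x · t = 79.885 × 6.8887 = 550.3 m.

550.3 m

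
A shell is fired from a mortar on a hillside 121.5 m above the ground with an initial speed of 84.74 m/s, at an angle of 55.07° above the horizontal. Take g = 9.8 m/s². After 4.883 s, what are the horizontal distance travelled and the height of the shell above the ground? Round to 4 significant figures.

x = 236.9 m, y = 343.9 m

v_x = 84.74 cos 55.07° = 48.520 m/s; v_y0 = 84.74 sin 55.07° = 69.474 m/s.
x = v_x t = 48.520 × 4.883 = 236.9 m.
y = 121.5 + v_y0 t − ½ g t² = 343.9 m.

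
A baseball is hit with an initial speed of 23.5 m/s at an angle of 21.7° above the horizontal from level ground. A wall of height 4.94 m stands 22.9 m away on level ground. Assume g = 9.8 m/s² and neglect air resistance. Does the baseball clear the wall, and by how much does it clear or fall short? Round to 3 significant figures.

No — it falls 1.22 m short of clearing the wall.

v_x = 23.5 cos 21.7° = 21.83 m/s; v_y0 = 23.5 sin 21.7° = 8.689 m/s.
Time to reach the wall: t = 22.9 / 21.83 = 1.049 s.
Height at that point: y = 8.689×1.049 − 4.900×1.049² = 3.723 m.
That is 4.94 − 3.723 = 1.22 m below the top of the wall, so the baseball does not clear it.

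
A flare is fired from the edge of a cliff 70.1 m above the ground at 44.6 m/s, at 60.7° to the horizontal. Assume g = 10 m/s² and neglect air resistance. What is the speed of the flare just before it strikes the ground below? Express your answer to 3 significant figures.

58.2 m/s

v_x = 44.6 cos 60.7° = 21.83 m/s is unchanged throughout.
For the vertical component, v_y² = v_y0² + 2 g h = (38.89)² + 2×10×70.1 = 2914, so |v_y| = 53.98 m/s.
Impact speed = √(v_x² + v_y²) = √(476.5 + 2914) = 58.2 m/s.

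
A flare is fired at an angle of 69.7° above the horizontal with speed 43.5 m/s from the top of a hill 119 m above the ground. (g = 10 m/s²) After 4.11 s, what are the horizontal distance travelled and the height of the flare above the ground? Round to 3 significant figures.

v_x = 43.5 cos 69.7° = 15.09 m/s; v_y0 = 43.5 sin 69.7° = 40.80 m/s.
x = v_x t = 15.09 × 4.11 = 62.0 m.
y = 119 + v_y0 t − ½ g t² = 202 m.

x = 62.0 m, y = 202 m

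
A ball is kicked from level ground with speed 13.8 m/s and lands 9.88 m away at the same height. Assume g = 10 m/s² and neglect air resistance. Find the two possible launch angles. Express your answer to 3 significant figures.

Level-ground range: R = v₀² sin(2θ)/g ⇒ sin 2θ = R g / v₀² = 9.88×10/13.8² = 0.5188.
2θ = arcsin(0.5188) = 31.25° or 180° − 31.25° = 148.75°.
So θ = 15.6° or θ = 74.4°.

15.6° and 74.4°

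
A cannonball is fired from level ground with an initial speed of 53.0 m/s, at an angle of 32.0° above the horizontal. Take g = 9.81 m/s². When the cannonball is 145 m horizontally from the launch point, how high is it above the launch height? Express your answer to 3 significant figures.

39.6 m

v_x = 53.0 cos 32.0° = 44.95 m/s, v_y0 = 53.0 sin 32.0° = 28.09 m/s.
Time to reach x = 145 m: t = x / v_x = 145 / 44.95 = 3.226 s.
y = v_y0 t − ½ g t² = 28.09×3.226 − 4.905×3.226² = 39.6 m.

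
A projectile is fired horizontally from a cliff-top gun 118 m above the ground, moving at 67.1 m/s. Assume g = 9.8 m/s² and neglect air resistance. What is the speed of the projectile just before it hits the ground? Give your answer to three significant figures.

Fall time: t = √(2 × 118 / 9.8) = 4.907 s.
At impact: v_x = 67.1 m/s (unchanged), v_y = g t = 9.8 × 4.907 = 48.09 m/s.
Speed = √(v_x² + v_y²) = √(4502 + 2313) = 82.6 m/s.

82.6 m/s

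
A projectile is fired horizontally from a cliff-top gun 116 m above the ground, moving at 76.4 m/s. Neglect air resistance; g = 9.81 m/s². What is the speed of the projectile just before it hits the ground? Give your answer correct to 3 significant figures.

90.1 m/s

Fall time: t = √(2 × 116 / 9.81) = 4.863 s.
At impact: v_x = 76.4 m/s (unchanged), v_y = g t = 9.81 × 4.863 = 47.71 m/s.
Speed = √(v_x² + v_y²) = √(5837 + 2276) = 90.1 m/s.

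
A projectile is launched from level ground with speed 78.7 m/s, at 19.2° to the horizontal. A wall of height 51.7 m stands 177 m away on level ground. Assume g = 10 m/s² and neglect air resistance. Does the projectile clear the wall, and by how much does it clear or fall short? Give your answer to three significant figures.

v_x = 78.7 cos 19.2° = 74.32 m/s; v_y0 = 78.7 sin 19.2° = 25.88 m/s.
Time to reach the wall: t = 177 / 74.32 = 2.382 s.
Height at that point: y = 25.88×2.382 − 5.000×2.382² = 33.28 m.
That is 51.7 − 33.28 = 18.4 m below the top of the wall, so the projectile does not clear it.

No — it falls 18.4 m short of clearing the wall.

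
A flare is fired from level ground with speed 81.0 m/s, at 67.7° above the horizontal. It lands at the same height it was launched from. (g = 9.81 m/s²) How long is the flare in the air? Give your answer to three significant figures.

15.3 s

Vertical component: v_y = 81.0 sin 67.7° = 74.94 m/s.
For a projectile landing at launch height, time of flight is t = 2 v_y / g = 2 × 74.94 / 9.81 = 15.3 s.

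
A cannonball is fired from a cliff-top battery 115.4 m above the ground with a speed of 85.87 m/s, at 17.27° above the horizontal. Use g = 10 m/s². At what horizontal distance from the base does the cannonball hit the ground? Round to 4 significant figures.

655.0 m

Components: v_x = 85.87 cos 17.27° = 81.999 m/s, v_y = 85.87 sin 17.27° = 25.493 m/s.
Vertical: 0 = 115.4 + 25.493 t − ½(10) t² ⇒ 5.000 t² − 25.493 t − 115.4 = 0.
t = [25.493 + √(649.89 + 2308.0)] / 10.00 = 7.9879 s.
Horizontal: R = v_x · t = 81.999 × 7.9879 = 655.0 m.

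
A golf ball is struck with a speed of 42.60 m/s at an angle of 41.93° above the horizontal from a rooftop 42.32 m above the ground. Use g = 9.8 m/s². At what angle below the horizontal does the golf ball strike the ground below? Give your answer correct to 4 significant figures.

51.95°

v_x = 42.60 cos 41.93° = 31.693 m/s.
At impact |v_y| = √(v_y0² + 2 g h) = √(28.466² + 2×9.8×42.32) = 40.494 m/s.
Angle below horizontal = arctan(|v_y| / v_x) = arctan(40.494 / 31.693) = 51.95°.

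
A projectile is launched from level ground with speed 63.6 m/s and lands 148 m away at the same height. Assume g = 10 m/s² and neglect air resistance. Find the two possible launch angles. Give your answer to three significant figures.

Level-ground range: R = v₀² sin(2θ)/g ⇒ sin 2θ = R g / v₀² = 148×10/63.6² = 0.3659.
2θ = arcsin(0.3659) = 21.46° or 180° − 21.46° = 158.54°.
So θ = 10.7° or θ = 79.3°.

10.7° and 79.3°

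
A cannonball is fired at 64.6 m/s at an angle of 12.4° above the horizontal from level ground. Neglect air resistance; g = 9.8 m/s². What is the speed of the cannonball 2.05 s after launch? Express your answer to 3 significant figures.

63.4 m/s

v_x = 64.6 cos 12.4° = 63.09 m/s (constant).
v_y(t) = 64.6 sin 12.4° − g t = 13.87 − 9.8 × 2.05 = -6.220 m/s.
Speed = √(v_x² + v_y²) = √(3980 + 38.69) = 63.4 m/s.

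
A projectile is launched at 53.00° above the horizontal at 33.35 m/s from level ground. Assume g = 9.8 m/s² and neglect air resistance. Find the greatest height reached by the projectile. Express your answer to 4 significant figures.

36.19 m

Vertical component of launch velocity: v_y = 33.35 sin 53.00° = 26.634 m/s.
At the highest point the vertical velocity is zero, so v_y² = 2 g h_max.
h_max = (26.634)² / (2 × 9.8) = 709.37 / 19.60 = 36.19 m.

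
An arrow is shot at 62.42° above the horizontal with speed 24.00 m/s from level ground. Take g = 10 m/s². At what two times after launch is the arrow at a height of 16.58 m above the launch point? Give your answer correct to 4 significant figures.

1.028 s and 3.227 s

v_y0 = 24.00 sin 62.42° = 21.273 m/s.
Set y = v_y0 t − ½ g t² = 16.58: 5.000 t² − 21.273 t + 16.58 = 0.
t = [21.273 ± √(452.54 − 331.60)] / 10 = (21.273 ± 10.997) / 10, giving t = 1.028 s or t = 3.227 s.
So the arrow is at 16.58 m at t = 1.028 s (rising) and t = 3.227 s (falling).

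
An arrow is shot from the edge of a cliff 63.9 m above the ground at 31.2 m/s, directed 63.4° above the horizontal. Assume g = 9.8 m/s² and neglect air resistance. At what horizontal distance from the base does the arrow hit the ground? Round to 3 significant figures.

104 m

Components: v_x = 31.2 cos 63.4° = 13.97 m/s, v_y = 31.2 sin 63.4° = 27.90 m/s.
Vertical: 0 = 63.9 + 27.90 t − ½(9.8) t² ⇒ 4.900 t² − 27.90 t − 63.9 = 0.
t = [27.90 + √(778.4 + 1252)] / 9.800 = 7.445 s.
Horizontal: R = v_x · t = 13.97 × 7.445 = 104 m.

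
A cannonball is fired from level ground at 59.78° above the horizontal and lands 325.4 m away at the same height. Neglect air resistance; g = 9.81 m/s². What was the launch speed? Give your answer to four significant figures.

On level ground, R = v₀² sin(2θ) / g, so v₀ = √(R g / sin 2θ).
sin(2 × 59.78°) = 0.8698.
v₀ = √(325.4 × 9.81 / 0.8698) = √3670.0 = 60.58 m/s.

60.58 m/s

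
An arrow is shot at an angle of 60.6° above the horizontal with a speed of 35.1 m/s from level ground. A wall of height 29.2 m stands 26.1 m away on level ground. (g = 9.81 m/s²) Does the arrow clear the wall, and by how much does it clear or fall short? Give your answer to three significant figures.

Yes — it clears the wall by 5.87 m.

v_x = 35.1 cos 60.6° = 17.23 m/s; v_y0 = 35.1 sin 60.6° = 30.58 m/s.
Time to reach the wall: t = 26.1 / 17.23 = 1.515 s.
Height at that point: y = 30.58×1.515 − 4.905×1.515² = 35.07 m.
That is 35.07 − 29.2 = 5.87 m above the top of the wall, so the arrow clears it.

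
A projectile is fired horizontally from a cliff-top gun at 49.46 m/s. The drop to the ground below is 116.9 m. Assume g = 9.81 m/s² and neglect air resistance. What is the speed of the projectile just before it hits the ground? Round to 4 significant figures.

68.85 m/s

Fall time: t = √(2 × 116.9 / 9.81) = 4.8819 s.
At impact: v_x = 49.46 m/s (unchanged), v_y = g t = 9.81 × 4.8819 = 47.891 m/s.
Speed = √(v_x² + v_y²) = √(2446.3 + 2293.5) = 68.85 m/s.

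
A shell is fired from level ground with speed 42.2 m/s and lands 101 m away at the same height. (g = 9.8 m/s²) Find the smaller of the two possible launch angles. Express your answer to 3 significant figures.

16.9°

Level-ground range: R = v₀² sin(2θ)/g ⇒ sin 2θ = R g / v₀² = 101×9.8/42.2² = 0.5558.
2θ = arcsin(0.5558) = 33.77° or 180° − 33.77° = 146.23°.
So θ = 16.9° or θ = 73.1°.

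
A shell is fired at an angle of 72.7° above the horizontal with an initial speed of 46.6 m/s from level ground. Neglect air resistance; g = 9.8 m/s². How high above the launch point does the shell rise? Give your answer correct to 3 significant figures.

Vertical component of launch velocity: v_y = 46.6 sin 72.7° = 44.49 m/s.
At the highest point the vertical velocity is zero, so v_y² = 2 g h_max.
h_max = (44.49)² / (2 × 9.8) = 1979 / 19.60 = 101 m.

101 m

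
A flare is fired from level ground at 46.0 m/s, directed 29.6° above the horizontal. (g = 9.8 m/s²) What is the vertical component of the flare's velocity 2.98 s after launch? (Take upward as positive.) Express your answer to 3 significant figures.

-6.48 m/s

Initial vertical component: v_y0 = 46.0 sin 29.6° = 22.72 m/s.
v_y(t) = v_y0 − g t = 22.72 − 9.8 × 2.98 = -6.48 m/s.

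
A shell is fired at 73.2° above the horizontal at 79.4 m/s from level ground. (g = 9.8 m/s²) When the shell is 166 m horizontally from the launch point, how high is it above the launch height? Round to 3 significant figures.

293 m

v_x = 79.4 cos 73.2° = 22.95 m/s, v_y0 = 79.4 sin 73.2° = 76.01 m/s.
Time to reach x = 166 m: t = x / v_x = 166 / 22.95 = 7.233 s.
y = v_y0 t − ½ g t² = 76.01×7.233 − 4.900×7.233² = 293 m.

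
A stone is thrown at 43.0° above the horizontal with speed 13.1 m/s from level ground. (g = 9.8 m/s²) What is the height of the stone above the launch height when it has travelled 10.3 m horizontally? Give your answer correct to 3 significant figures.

3.94 m

v_x = 13.1 cos 43.0° = 9.581 m/s, v_y0 = 13.1 sin 43.0° = 8.934 m/s.
Time to reach x = 10.3 m: t = x / v_x = 10.3 / 9.581 = 1.075 s.
y = v_y0 t − ½ g t² = 8.934×1.075 − 4.900×1.075² = 3.94 m.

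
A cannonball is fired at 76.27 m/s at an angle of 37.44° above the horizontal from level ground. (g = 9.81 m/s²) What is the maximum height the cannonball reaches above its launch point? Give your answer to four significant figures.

Vertical component of launch velocity: v_y = 76.27 sin 37.44° = 46.367 m/s.
At the highest point the vertical velocity is zero, so v_y² = 2 g h_max.
h_max = (46.367)² / (2 × 9.81) = 2149.9 / 19.62 = 109.6 m.

109.6 m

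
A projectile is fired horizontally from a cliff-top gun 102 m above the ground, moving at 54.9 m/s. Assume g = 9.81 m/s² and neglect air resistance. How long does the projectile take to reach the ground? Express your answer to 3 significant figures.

4.56 s

The horizontal speed doesn't affect the fall. With v_y0 = 0, h = ½ g t².
t = √(2 × 102 / 9.81) = √20.80 = 4.56 s.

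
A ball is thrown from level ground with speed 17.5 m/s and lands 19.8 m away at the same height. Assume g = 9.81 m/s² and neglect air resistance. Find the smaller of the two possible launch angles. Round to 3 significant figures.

19.7°

Level-ground range: R = v₀² sin(2θ)/g ⇒ sin 2θ = R g / v₀² = 19.8×9.81/17.5² = 0.6342.
2θ = arcsin(0.6342) = 39.36° or 180° − 39.36° = 140.64°.
So θ = 19.7° or θ = 70.3°.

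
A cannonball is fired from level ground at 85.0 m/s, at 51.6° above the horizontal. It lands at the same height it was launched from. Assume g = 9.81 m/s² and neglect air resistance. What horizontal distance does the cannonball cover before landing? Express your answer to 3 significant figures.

Components: v_x = 85.0 cos 51.6° = 52.80 m/s, v_y = 85.0 sin 51.6° = 66.61 m/s.
Time of flight (same landing height): t = 2 v_y / g = 2 × 66.61 / 9.81 = 13.58 s.
Range: R = v_x · t = 52.80 × 13.58 = 717 m.

717 m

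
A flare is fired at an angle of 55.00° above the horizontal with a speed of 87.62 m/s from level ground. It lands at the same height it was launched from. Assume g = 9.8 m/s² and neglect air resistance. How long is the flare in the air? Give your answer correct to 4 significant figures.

14.65 s

Vertical component: v_y = 87.62 sin 55.00° = 71.774 m/s.
For a projectile landing at launch height, time of flight is t = 2 v_y / g = 2 × 71.774 / 9.8 = 14.65 s.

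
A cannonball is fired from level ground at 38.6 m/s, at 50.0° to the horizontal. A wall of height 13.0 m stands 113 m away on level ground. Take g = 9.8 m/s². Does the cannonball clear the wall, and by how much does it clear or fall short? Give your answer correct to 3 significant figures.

Yes — it clears the wall by 20.0 m.

v_x = 38.6 cos 50.0° = 24.81 m/s; v_y0 = 38.6 sin 50.0° = 29.57 m/s.
Time to reach the wall: t = 113 / 24.81 = 4.555 s.
Height at that point: y = 29.57×4.555 − 4.900×4.555² = 33.03 m.
That is 33.03 − 13.0 = 20.0 m above the top of the wall, so the cannonball clears it.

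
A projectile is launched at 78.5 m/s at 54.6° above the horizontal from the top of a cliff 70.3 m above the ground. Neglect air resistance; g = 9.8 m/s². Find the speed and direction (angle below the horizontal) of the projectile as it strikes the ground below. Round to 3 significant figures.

v_x = 78.5 cos 54.6° = 45.47 m/s (constant).
|v_y| at impact = √((63.99)² + 2×9.8×70.3) = 73.98 m/s.
Speed = √(45.47² + 73.98²) = 86.8 m/s; angle = arctan(73.98/45.47) = 58.4° below horizontal.

86.8 m/s at 58.4° below the horizontal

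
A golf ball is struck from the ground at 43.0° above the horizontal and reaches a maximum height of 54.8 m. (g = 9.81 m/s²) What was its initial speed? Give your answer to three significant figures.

At maximum height v_y = 0, so (v₀ sin θ)² = 2 g H.
v₀ sin 43.0° = √(2 × 9.81 × 54.8) = 32.79 m/s.
v₀ = 32.79 / sin 43.0° = 32.79 / 0.6820 = 48.1 m/s.

48.1 m/s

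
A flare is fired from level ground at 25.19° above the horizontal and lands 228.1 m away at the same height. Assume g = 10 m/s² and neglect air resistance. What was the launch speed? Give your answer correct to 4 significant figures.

On level ground, R = v₀² sin(2θ) / g, so v₀ = √(R g / sin 2θ).
sin(2 × 25.19°) = 0.7703.
v₀ = √(228.1 × 10 / 0.7703) = √2961.2 = 54.42 m/s.

54.42 m/s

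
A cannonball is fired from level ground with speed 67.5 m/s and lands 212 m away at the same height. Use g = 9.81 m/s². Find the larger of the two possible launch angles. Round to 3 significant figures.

Level-ground range: R = v₀² sin(2θ)/g ⇒ sin 2θ = R g / v₀² = 212×9.81/67.5² = 0.4565.
2θ = arcsin(0.4565) = 27.16° or 180° − 27.16° = 152.84°.
So θ = 13.6° or θ = 76.4°.

76.4°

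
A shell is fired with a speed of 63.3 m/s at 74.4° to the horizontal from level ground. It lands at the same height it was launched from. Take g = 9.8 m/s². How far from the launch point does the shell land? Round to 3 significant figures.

For level ground, R = v₀² sin(2θ) / g.
sin(2 × 74.4°) = sin 148.8° = 0.5180.
R = (63.3)² × 0.5180 / 9.8 = 212 m.

212 m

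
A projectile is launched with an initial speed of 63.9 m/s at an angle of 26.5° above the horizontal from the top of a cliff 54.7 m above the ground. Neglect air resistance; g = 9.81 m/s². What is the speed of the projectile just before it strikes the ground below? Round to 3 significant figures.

71.8 m/s

v_x = 63.9 cos 26.5° = 57.19 m/s is unchanged throughout.
For the vertical component, v_y² = v_y0² + 2 g h = (28.51)² + 2×9.81×54.7 = 1886, so |v_y| = 43.43 m/s.
Impact speed = √(v_x² + v_y²) = √(3271 + 1886) = 71.8 m/s.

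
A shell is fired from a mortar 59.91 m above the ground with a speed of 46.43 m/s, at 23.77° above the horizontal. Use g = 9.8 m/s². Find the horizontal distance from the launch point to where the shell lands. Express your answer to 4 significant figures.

Components: v_x = 46.43 cos 23.77° = 42.491 m/s, v_y = 46.43 sin 23.77° = 18.714 m/s.
Vertical: 0 = 59.91 + 18.714 t − ½(9.8) t² ⇒ 4.900 t² − 18.714 t − 59.91 = 0.
t = [18.714 + √(350.21 + 1174.2)] / 9.800 = 5.8936 s.
Horizontal: R = v_x · t = 42.491 × 5.8936 = 250.4 m.

250.4 m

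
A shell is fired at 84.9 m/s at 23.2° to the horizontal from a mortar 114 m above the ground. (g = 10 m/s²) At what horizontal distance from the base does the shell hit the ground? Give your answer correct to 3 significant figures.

Components: v_x = 84.9 cos 23.2° = 78.03 m/s, v_y = 84.9 sin 23.2° = 33.45 m/s.
Vertical: 0 = 114 + 33.45 t − ½(10) t² ⇒ 5.000 t² − 33.45 t − 114 = 0.
t = [33.45 + √(1119 + 2280)] / 10.00 = 9.175 s.
Horizontal: R = v_x · t = 78.03 × 9.175 = 716 m.

716 m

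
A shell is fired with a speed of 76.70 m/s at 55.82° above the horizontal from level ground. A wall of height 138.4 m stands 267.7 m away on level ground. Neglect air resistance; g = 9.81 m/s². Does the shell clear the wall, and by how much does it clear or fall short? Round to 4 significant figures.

v_x = 76.70 cos 55.82° = 43.090 m/s; v_y0 = 76.70 sin 55.82° = 63.452 m/s.
Time to reach the wall: t = 267.7 / 43.090 = 6.2126 s.
Height at that point: y = 63.452×6.2126 − 4.905×6.2126² = 204.89 m.
That is 204.89 − 138.4 = 66.49 m above the top of the wall, so the shell clears it.

Yes — it clears the wall by 66.49 m.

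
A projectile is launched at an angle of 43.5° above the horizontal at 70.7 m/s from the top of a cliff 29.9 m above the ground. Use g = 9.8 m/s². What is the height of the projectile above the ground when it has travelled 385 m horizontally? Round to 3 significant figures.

119 m

v_x = 70.7 cos 43.5° = 51.28 m/s, v_y0 = 70.7 sin 43.5° = 48.67 m/s.
Time to reach x = 385 m: t = x / v_x = 385 / 51.28 = 7.508 s.
y = 29.9 + v_y0 t − ½ g t² = 29.9 + 48.67×7.508 − 4.900×7.508² = 119 m.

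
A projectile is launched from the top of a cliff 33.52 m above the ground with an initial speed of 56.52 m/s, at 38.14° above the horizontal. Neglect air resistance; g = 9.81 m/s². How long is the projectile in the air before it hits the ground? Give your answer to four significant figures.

7.973 s

Vertical component: v_y = 56.52 sin 38.14° = 34.906 m/s.
Taking up as positive with launch at y = 33.52 m, landing at y = 0: 0 = 33.52 + 34.906 t − ½(9.81) t².
Solving 4.905 t² − 34.906 t − 33.52 = 0 gives t = [34.906 + √(34.906² + 4·4.905·33.52)] / 9.810 = 7.973 s.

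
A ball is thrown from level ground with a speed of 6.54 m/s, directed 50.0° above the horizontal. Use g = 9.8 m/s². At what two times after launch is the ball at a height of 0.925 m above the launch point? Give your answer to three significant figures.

0.242 s and 0.781 s

v_y0 = 6.54 sin 50.0° = 5.010 m/s.
Set y = v_y0 t − ½ g t² = 0.925: 4.900 t² − 5.010 t + 0.925 = 0.
t = [5.010 ± √(25.10 − 18.13)] / 9.8 = (5.010 ± 2.640) / 9.8, giving t = 0.242 s or t = 0.781 s.
So the ball is at 0.925 m at t = 0.242 s (rising) and t = 0.781 s (falling).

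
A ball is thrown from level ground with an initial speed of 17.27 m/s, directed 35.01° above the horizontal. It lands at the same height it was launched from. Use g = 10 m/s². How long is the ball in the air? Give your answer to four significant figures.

Vertical component: v_y = 17.27 sin 35.01° = 9.9081 m/s.
For a projectile landing at launch height, time of flight is t = 2 v_y / g = 2 × 9.9081 / 10 = 1.982 s.

1.982 s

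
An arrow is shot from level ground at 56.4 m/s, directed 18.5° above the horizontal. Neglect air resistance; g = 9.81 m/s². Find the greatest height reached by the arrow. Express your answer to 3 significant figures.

16.3 m

Vertical component of launch velocity: v_y = 56.4 sin 18.5° = 17.90 m/s.
At the highest point the vertical velocity is zero, so v_y² = 2 g h_max.
h_max = (17.90)² / (2 × 9.81) = 320.4 / 19.62 = 16.3 m.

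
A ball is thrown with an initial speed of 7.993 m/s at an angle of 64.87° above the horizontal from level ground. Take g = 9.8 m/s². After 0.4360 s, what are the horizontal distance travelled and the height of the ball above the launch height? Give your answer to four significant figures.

x = 1.480 m, y = 2.224 m

v_x = 7.993 cos 64.87° = 3.3944 m/s; v_y0 = 7.993 sin 64.87° = 7.2364 m/s.
x = v_x t = 3.3944 × 0.4360 = 1.480 m.
y = v_y0 t − ½ g t² = 7.2364×0.4360 − 4.900×0.4360² = 2.224 m.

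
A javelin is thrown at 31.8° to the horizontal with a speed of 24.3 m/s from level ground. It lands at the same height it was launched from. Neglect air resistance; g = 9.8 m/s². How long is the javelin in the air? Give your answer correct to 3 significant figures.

2.61 s

Vertical component: v_y = 24.3 sin 31.8° = 12.81 m/s.
For a projectile landing at launch height, time of flight is t = 2 v_y / g = 2 × 12.81 / 9.8 = 2.61 s.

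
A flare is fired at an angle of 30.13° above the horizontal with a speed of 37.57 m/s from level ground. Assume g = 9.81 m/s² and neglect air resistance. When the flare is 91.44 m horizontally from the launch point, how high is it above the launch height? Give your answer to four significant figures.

v_x = 37.57 cos 30.13° = 32.494 m/s, v_y0 = 37.57 sin 30.13° = 18.859 m/s.
Time to reach x = 91.44 m: t = x / v_x = 91.44 / 32.494 = 2.8141 s.
y = v_y0 t − ½ g t² = 18.859×2.8141 − 4.905×2.8141² = 14.23 m.

14.23 m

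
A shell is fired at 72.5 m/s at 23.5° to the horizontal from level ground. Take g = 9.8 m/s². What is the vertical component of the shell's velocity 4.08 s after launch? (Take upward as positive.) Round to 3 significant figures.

-11.1 m/s

Initial vertical component: v_y0 = 72.5 sin 23.5° = 28.91 m/s.
v_y(t) = v_y0 − g t = 28.91 − 9.8 × 4.08 = -11.1 m/s.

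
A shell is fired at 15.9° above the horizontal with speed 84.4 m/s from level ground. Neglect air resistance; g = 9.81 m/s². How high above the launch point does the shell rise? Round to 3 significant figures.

27.2 m

Vertical component of launch velocity: v_y = 84.4 sin 15.9° = 23.12 m/s.
At the highest point the vertical velocity is zero, so v_y² = 2 g h_max.
h_max = (23.12)² / (2 × 9.81) = 534.5 / 19.62 = 27.2 m.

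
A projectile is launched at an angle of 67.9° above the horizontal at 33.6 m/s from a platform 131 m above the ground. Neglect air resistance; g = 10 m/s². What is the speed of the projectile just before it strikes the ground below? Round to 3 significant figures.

v_x = 33.6 cos 67.9° = 12.64 m/s is unchanged throughout.
For the vertical component, v_y² = v_y0² + 2 g h = (31.13)² + 2×10×131 = 3589, so |v_y| = 59.91 m/s.
Impact speed = √(v_x² + v_y²) = √(159.8 + 3589) = 61.2 m/s.

61.2 m/s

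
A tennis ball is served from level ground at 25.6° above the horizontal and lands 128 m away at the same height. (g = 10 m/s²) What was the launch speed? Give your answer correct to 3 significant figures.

40.5 m/s

On level ground, R = v₀² sin(2θ) / g, so v₀ = √(R g / sin 2θ).
sin(2 × 25.6°) = 0.7793.
v₀ = √(128 × 10 / 0.7793) = √1642 = 40.5 m/s.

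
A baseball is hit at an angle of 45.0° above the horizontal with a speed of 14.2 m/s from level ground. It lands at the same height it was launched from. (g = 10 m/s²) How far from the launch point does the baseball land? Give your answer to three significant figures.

For level ground, R = v₀² sin(2θ) / g.
sin(2 × 45.0°) = sin 90.00° = 1.000.
R = (14.2)² × 1.000 / 10 = 20.2 m.

20.2 m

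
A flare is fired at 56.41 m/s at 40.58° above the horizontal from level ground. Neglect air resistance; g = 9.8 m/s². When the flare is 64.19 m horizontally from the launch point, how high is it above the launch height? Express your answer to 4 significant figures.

43.98 m

v_x = 56.41 cos 40.58° = 42.843 m/s, v_y0 = 56.41 sin 40.58° = 36.695 m/s.
Time to reach x = 64.19 m: t = x / v_x = 64.19 / 42.843 = 1.4983 s.
y = v_y0 t − ½ g t² = 36.695×1.4983 − 4.900×1.4983² = 43.98 m.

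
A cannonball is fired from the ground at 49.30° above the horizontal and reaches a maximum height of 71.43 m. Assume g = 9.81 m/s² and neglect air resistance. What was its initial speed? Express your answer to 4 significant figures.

49.38 m/s

At maximum height v_y = 0, so (v₀ sin θ)² = 2 g H.
v₀ sin 49.30° = √(2 × 9.81 × 71.43) = 37.436 m/s.
v₀ = 37.436 / sin 49.30° = 37.436 / 0.7581 = 49.38 m/s.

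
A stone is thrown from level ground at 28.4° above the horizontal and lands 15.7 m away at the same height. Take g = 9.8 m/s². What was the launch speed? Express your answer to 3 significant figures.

13.6 m/s

On level ground, R = v₀² sin(2θ) / g, so v₀ = √(R g / sin 2θ).
sin(2 × 28.4°) = 0.8368.
v₀ = √(15.7 × 9.8 / 0.8368) = √183.9 = 13.6 m/s.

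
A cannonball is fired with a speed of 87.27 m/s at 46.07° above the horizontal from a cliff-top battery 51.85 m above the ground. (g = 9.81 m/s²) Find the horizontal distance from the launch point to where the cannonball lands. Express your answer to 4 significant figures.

Components: v_x = 87.27 cos 46.07° = 60.546 m/s, v_y = 87.27 sin 46.07° = 62.851 m/s.
Vertical: 0 = 51.85 + 62.851 t − ½(9.81) t² ⇒ 4.905 t² − 62.851 t − 51.85 = 0.
t = [62.851 + √(3950.2 + 1017.3)] / 9.810 = 13.591 s.
Horizontal: R = v_x · t = 60.546 × 13.591 = 822.9 m.

822.9 m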